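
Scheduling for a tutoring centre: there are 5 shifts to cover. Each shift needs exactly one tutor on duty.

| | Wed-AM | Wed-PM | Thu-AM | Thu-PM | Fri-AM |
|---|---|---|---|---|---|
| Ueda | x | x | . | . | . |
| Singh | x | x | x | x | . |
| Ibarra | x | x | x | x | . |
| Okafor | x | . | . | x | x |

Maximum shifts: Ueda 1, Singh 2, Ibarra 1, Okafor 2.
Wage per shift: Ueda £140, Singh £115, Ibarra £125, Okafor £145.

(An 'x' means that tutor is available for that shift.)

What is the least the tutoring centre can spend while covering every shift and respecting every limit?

Fri-AM can only be covered by Okafor, so that assignment is forced.
Picking the cheapest available tutor for each shift independently would cost £605, but that ignores the shift limits.
An optimal schedule: Wed-AM→Ibarra, Wed-PM→Ueda, Thu-AM→Singh, Thu-PM→Singh, Fri-AM→Okafor.
Total: 125 + 140 + 115 + 115 + 145 = £640.

£640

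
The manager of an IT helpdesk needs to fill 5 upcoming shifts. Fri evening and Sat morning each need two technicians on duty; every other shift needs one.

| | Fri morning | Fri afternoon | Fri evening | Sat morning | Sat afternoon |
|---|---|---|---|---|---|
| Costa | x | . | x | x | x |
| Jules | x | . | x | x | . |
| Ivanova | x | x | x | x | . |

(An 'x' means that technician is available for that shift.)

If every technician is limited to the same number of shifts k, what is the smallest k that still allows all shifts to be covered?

3

With 3 technicians and 7 worker-slots to fill, someone must work at least ⌈7/3⌉ = 3 shifts, so k ≥ 3.
k = 3 works: Fri morning→Costa, Fri afternoon→Ivanova, Fri evening→Costa+Jules, Sat morning→Jules+Ivanova, Sat afternoon→Costa.
Loads: Costa 3, Jules 2, Ivanova 2 — all ≤ 3.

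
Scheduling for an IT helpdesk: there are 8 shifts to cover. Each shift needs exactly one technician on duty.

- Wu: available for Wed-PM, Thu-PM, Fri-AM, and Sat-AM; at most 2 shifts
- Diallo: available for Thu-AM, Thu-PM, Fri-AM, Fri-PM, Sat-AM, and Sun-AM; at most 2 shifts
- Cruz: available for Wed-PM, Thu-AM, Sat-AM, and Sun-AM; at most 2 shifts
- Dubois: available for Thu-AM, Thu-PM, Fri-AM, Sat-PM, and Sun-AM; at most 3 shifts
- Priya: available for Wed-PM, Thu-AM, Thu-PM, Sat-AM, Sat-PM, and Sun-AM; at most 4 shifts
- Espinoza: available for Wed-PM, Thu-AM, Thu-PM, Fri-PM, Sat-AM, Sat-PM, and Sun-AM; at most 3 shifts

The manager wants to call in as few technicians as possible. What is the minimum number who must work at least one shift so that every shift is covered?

8 slots to fill and no one can take more than 4, so at least ⌈8/4⌉ = 2 technicians are needed.
Any 2 technicians together have capacity at most 4+3 = 7 < 8 slots, so 2 can never suffice.
Wu, Diallo, and Priya alone can cover everything: Wed-PM→Wu, Thu-AM→Diallo, Thu-PM→Priya, Fri-AM→Wu, Fri-PM→Diallo, Sat-AM→Priya, Sat-PM→Priya, Sun-AM→Priya.

3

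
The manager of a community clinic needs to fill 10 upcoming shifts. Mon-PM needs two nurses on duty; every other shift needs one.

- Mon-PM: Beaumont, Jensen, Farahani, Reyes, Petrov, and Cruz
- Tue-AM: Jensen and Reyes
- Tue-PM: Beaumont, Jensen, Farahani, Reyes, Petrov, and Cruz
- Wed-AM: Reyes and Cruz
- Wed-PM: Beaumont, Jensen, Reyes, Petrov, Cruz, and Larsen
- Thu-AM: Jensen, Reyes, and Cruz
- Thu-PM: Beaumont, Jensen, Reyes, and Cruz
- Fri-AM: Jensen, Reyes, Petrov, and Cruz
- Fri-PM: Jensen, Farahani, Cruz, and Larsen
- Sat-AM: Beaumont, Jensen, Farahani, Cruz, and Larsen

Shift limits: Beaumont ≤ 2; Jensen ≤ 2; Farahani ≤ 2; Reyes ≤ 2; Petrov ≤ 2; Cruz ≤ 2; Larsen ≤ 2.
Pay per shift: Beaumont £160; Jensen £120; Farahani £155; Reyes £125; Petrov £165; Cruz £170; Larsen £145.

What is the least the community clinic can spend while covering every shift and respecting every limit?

£1575

Picking the cheapest available nurse for each shift independently would cost £1330, but that ignores the shift limits.
An optimal schedule: Mon-PM→Farahani+Beaumont, Tue-AM→Jensen, Tue-PM→Farahani, Wed-AM→Reyes, Wed-PM→Beaumont, Thu-AM→Jensen, Thu-PM→Reyes, Fri-AM→Petrov, Fri-PM→Larsen, Sat-AM→Larsen.
Total: 155 + 160 + 120 + 155 + 125 + 160 + 120 + 125 + 165 + 145 + 145 = £1575.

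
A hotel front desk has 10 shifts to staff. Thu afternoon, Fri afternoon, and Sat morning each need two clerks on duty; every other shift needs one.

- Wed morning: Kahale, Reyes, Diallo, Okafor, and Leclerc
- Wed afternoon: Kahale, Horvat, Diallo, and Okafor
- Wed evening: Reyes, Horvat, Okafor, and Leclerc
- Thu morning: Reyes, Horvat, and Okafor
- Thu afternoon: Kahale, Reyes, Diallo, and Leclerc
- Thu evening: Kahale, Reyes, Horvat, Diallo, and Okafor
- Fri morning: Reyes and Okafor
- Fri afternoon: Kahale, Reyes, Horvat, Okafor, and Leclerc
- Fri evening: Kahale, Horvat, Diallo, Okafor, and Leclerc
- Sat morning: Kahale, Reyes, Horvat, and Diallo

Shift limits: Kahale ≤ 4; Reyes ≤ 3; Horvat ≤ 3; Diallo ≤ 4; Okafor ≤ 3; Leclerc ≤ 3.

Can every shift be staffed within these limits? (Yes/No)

Yes

One valid schedule: Wed morning→Kahale, Wed afternoon→Kahale, Wed evening→Reyes, Thu morning→Reyes, Thu afternoon→Diallo+Leclerc, Thu evening→Kahale, Fri morning→Reyes, Fri afternoon→Horvat+Okafor, Fri evening→Kahale, Sat morning→Horvat+Diallo.
Loads: Kahale 4/4, Reyes 3/3, Horvat 2/3, Diallo 2/4, Okafor 1/3, Leclerc 1/3 — all within limits.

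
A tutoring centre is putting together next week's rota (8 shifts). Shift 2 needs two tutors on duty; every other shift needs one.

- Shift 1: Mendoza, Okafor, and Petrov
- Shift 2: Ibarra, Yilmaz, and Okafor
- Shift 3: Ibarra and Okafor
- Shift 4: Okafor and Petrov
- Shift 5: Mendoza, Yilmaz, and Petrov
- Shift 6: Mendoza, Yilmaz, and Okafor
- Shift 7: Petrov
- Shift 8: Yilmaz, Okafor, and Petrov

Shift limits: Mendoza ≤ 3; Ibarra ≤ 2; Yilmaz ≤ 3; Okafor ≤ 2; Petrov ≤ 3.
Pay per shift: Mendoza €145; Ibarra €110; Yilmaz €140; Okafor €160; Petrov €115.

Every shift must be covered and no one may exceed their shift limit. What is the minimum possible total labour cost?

€1130

Shift 7 can only be covered by Petrov, so that assignment is forced.
Picking the cheapest available tutor for each shift independently would cost €1075, but that ignores the shift limits.
An optimal schedule: Shift 1→Petrov, Shift 2→Ibarra+Yilmaz, Shift 3→Ibarra, Shift 4→Petrov, Shift 5→Yilmaz, Shift 6→Mendoza, Shift 7→Petrov, Shift 8→Yilmaz.
Total: 115 + 110 + 140 + 110 + 115 + 140 + 145 + 115 + 140 = €1130.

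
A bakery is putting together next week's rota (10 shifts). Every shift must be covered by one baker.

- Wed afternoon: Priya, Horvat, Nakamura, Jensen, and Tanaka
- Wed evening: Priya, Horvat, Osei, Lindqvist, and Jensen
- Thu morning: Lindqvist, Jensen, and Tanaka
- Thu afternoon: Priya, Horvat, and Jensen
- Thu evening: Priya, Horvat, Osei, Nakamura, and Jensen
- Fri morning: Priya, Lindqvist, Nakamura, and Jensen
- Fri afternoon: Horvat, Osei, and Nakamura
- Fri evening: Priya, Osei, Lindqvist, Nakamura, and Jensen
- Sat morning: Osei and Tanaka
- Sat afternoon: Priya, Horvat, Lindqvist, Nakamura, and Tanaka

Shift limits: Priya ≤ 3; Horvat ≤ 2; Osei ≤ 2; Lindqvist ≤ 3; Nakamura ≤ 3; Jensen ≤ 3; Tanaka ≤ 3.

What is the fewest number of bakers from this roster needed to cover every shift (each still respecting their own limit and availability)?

4

10 slots to fill and no one can take more than 3, so at least ⌈10/3⌉ = 4 bakers are needed.
Priya, Horvat, Osei, and Lindqvist alone can cover everything: Wed afternoon→Priya, Wed evening→Lindqvist, Thu morning→Lindqvist, Thu afternoon→Priya, Thu evening→Horvat, Fri morning→Priya, Fri afternoon→Horvat, Fri evening→Osei, Sat morning→Osei, Sat afternoon→Lindqvist.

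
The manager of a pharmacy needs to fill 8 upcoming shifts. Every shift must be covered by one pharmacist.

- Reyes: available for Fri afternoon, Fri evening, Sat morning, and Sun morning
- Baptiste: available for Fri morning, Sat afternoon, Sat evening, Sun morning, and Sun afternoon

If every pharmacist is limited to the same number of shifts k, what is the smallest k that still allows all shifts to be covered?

4

With 2 pharmacists and 8 worker-slots to fill, someone must work at least ⌈8/2⌉ = 4 shifts, so k ≥ 4.
k = 4 works: Fri morning→Baptiste, Fri afternoon→Reyes, Fri evening→Reyes, Sat morning→Reyes, Sat afternoon→Baptiste, Sat evening→Baptiste, Sun morning→Reyes, Sun afternoon→Baptiste.
Loads: Reyes 4, Baptiste 4 — all ≤ 4.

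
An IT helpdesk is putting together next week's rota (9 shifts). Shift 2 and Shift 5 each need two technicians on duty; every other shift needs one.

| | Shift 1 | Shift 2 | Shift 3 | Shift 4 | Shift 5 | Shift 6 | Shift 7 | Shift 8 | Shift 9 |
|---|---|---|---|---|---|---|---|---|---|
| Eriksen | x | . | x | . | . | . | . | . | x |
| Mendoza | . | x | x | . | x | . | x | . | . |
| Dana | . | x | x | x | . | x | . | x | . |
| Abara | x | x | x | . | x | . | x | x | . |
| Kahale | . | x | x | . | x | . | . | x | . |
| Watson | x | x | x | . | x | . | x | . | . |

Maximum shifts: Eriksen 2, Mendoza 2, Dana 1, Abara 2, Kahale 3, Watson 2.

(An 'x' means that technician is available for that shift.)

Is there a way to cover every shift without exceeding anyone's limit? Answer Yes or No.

Total capacity is 12 and 11 slots are needed, so capacity alone doesn't rule it out.
Shifts {Shift 4, Shift 6} need 2 worker-slots in total, but the technicians available for any of those shifts (Dana) can supply at most 1 among them. So no valid schedule exists.

No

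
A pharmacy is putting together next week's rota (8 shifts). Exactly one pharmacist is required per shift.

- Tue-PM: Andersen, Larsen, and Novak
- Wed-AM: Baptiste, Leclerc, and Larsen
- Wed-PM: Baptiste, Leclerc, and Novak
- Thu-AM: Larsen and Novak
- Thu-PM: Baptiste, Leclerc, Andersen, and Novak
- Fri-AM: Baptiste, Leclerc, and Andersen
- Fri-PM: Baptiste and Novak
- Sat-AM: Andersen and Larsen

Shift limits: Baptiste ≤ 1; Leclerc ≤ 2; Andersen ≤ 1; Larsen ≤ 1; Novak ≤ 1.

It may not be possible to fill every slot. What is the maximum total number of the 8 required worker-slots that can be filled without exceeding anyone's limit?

6

Total capacity across all pharmacists is 1+2+1+1+1 = 6, and 8 slots are needed, so at most 6 can be filled.
An assignment achieving 6: Tue-PM→Novak, Wed-AM→Leclerc, Wed-PM→Leclerc, Thu-AM→Larsen, Fri-PM→Baptiste, Sat-AM→Andersen.
Loads: Baptiste 1/1, Leclerc 2/2, Andersen 1/1, Larsen 1/1, Novak 1/1.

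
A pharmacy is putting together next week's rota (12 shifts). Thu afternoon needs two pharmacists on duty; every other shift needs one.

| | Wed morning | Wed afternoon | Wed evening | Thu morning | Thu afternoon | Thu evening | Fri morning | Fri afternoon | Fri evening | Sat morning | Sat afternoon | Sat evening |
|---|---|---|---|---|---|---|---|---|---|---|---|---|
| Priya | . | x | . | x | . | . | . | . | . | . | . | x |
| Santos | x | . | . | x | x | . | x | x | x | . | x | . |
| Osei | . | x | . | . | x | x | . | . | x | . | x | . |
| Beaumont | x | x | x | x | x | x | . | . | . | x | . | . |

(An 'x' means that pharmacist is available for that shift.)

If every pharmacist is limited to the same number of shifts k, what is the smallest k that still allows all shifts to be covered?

With 4 pharmacists and 13 worker-slots to fill, someone must work at least ⌈13/4⌉ = 4 shifts, so k ≥ 4.
k = 4 works: Wed morning→Santos, Wed afternoon→Priya, Wed evening→Beaumont, Thu morning→Priya, Thu afternoon→Osei+Beaumont, Thu evening→Osei, Fri morning→Santos, Fri afternoon→Santos, Fri evening→Santos, Sat morning→Beaumont, Sat afternoon→Osei, Sat evening→Priya.
Loads: Priya 3, Santos 4, Osei 3, Beaumont 3 — all ≤ 4.

4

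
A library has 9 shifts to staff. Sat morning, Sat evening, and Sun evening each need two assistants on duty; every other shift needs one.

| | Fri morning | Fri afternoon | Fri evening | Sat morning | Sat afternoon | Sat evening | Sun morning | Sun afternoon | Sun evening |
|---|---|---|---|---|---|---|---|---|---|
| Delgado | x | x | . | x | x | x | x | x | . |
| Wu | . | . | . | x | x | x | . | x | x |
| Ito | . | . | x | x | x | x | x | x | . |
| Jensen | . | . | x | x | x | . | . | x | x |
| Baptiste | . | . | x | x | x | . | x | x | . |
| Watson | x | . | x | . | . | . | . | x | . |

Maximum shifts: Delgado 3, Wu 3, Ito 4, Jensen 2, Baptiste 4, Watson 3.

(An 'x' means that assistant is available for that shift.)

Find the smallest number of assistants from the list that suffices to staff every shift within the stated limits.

12 slots to fill and no one can take more than 4, so at least ⌈12/4⌉ = 3 assistants are needed.
Any 3 assistants together have capacity at most 4+4+3 = 11 < 12 slots, so 3 can never suffice.
Delgado, Wu, Ito, and Jensen alone can cover everything: Fri morning→Delgado, Fri afternoon→Delgado, Fri evening→Ito, Sat morning→Ito+Jensen, Sat afternoon→Wu, Sat evening→Wu+Ito, Sun morning→Delgado, Sun afternoon→Ito, Sun evening→Wu+Jensen.

4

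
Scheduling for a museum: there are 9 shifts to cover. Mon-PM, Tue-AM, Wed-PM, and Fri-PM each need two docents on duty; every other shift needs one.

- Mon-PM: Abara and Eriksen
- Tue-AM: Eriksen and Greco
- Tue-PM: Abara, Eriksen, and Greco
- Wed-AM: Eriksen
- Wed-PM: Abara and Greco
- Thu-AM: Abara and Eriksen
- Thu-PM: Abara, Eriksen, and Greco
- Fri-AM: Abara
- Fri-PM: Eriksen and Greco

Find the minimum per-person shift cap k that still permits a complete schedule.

5

With 3 docents and 13 worker-slots to fill, someone must work at least ⌈13/3⌉ = 5 shifts, so k ≥ 5.
k = 5 works: Mon-PM→Abara+Eriksen, Tue-AM→Eriksen+Greco, Tue-PM→Abara, Wed-AM→Eriksen, Wed-PM→Abara+Greco, Thu-AM→Abara, Thu-PM→Eriksen, Fri-AM→Abara, Fri-PM→Eriksen+Greco.
Loads: Abara 5, Eriksen 5, Greco 3 — all ≤ 5.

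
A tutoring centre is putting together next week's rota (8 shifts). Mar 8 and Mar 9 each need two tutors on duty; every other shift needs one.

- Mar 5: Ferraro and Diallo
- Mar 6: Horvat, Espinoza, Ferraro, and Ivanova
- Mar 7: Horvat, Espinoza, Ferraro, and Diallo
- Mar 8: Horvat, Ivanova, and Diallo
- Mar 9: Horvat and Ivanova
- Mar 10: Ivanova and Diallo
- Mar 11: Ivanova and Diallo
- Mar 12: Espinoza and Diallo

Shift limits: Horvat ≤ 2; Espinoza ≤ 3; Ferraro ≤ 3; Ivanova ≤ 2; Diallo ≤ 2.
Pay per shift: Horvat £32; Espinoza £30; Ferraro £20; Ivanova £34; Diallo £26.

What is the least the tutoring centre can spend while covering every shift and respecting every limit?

Mar 9 can only be covered by Horvat and Ivanova, so that assignment is forced.
Picking the cheapest available tutor for each shift independently would cost £262, but that ignores the shift limits.
An optimal schedule: Mar 5→Ferraro, Mar 6→Ferraro, Mar 7→Ferraro, Mar 8→Horvat+Ivanova, Mar 9→Horvat+Ivanova, Mar 10→Diallo, Mar 11→Diallo, Mar 12→Espinoza.
Total: 20 + 20 + 20 + 32 + 34 + 32 + 34 + 26 + 26 + 30 = £274.

£274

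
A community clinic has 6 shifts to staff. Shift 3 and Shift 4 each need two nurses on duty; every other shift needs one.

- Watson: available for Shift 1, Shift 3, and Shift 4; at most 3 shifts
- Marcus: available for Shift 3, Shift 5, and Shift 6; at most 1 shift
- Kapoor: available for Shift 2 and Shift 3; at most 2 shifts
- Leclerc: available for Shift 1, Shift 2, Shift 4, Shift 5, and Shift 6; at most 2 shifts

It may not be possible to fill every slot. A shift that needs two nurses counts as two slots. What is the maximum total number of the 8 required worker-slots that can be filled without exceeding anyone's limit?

Total capacity across all nurses is 3+1+2+2 = 8, and 8 slots are needed, so at most 8 can be filled.
An assignment achieving 8: Shift 1→Watson, Shift 2→Kapoor, Shift 3→Watson+Kapoor, Shift 4→Watson+Leclerc, Shift 5→Marcus, Shift 6→Leclerc.
Loads: Watson 3/3, Marcus 1/1, Kapoor 2/2, Leclerc 2/2.

8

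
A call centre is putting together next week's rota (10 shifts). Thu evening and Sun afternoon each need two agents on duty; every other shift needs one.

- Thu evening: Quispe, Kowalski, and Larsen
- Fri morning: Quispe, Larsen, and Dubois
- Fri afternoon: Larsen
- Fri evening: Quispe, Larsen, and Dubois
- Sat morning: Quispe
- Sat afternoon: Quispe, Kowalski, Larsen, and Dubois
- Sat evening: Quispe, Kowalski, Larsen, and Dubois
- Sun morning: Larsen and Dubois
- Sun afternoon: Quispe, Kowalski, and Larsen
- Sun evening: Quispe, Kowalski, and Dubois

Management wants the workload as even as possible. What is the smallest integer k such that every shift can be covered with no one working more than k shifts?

With 4 agents and 12 worker-slots to fill, someone must work at least ⌈12/4⌉ = 3 shifts, so k ≥ 3.
k = 3 works: Thu evening→Quispe+Kowalski, Fri morning→Quispe, Fri afternoon→Larsen, Fri evening→Dubois, Sat morning→Quispe, Sat afternoon→Dubois, Sat evening→Dubois, Sun morning→Larsen, Sun afternoon→Kowalski+Larsen, Sun evening→Kowalski.
Loads: Quispe 3, Kowalski 3, Larsen 3, Dubois 3 — all ≤ 3.

3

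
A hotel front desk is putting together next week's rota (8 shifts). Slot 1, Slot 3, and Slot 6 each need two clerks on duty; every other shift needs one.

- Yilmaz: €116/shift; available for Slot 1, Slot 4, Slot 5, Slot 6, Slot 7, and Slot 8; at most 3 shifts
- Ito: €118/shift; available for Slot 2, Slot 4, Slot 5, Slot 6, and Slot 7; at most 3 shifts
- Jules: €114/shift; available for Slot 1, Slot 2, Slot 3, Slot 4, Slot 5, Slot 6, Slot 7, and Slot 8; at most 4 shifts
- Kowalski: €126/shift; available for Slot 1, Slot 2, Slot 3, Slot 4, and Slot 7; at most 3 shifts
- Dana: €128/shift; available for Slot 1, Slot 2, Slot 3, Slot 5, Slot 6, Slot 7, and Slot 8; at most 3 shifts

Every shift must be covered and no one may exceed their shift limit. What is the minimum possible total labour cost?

Picking the cheapest available clerk for each shift independently would cost €1270, but that ignores the shift limits.
An optimal schedule: Slot 1→Jules+Yilmaz, Slot 2→Jules, Slot 3→Jules+Kowalski, Slot 4→Yilmaz, Slot 5→Ito, Slot 6→Yilmaz+Ito, Slot 7→Ito, Slot 8→Jules.
Total: 114 + 116 + 114 + 114 + 126 + 116 + 118 + 116 + 118 + 118 + 114 = €1284.

€1284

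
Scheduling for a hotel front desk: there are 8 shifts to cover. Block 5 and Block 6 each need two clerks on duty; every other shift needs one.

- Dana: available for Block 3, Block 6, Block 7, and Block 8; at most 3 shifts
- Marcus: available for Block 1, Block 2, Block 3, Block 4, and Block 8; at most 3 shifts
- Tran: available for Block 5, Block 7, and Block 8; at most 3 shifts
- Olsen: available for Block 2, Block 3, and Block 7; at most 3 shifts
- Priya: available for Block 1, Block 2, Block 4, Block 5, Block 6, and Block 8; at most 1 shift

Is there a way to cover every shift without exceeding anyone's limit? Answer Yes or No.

No

Total capacity is 13 and 10 slots are needed, so capacity alone doesn't rule it out.
Shifts {Block 5, Block 6} need 4 worker-slots in total, but the clerks available for any of those shifts (Dana, Tran, and Priya) can supply at most 3 among them. So no valid schedule exists.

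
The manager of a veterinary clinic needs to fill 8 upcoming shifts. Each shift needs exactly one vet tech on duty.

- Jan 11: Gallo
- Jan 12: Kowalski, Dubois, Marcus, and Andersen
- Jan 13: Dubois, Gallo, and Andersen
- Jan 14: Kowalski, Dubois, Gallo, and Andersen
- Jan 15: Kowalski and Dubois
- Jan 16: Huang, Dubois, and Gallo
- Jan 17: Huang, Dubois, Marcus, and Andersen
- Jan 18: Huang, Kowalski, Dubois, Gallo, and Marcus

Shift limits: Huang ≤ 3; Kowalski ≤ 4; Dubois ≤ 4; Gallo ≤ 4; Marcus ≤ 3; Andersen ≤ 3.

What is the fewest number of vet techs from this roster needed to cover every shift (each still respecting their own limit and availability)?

8 slots to fill and no one can take more than 4, so at least ⌈8/4⌉ = 2 vet techs are needed.
Dubois and Gallo alone can cover everything: Jan 11→Gallo, Jan 12→Dubois, Jan 13→Dubois, Jan 14→Gallo, Jan 15→Dubois, Jan 16→Gallo, Jan 17→Dubois, Jan 18→Gallo.

2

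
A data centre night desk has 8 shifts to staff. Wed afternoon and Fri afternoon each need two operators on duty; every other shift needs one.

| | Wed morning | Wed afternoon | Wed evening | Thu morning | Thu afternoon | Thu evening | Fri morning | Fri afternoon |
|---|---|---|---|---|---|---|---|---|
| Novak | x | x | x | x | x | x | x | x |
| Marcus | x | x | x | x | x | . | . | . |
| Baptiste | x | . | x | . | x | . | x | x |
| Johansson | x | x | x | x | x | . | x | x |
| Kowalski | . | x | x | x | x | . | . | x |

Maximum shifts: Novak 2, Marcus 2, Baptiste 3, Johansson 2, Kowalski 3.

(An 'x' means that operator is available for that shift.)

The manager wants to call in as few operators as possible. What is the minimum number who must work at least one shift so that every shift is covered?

4

10 slots to fill and no one can take more than 3, so at least ⌈10/3⌉ = 4 operators are needed.
Novak, Marcus, Baptiste, and Kowalski alone can cover everything: Wed morning→Marcus, Wed afternoon→Marcus+Kowalski, Wed evening→Baptiste, Thu morning→Kowalski, Thu afternoon→Baptiste, Thu evening→Novak, Fri morning→Novak, Fri afternoon→Baptiste+Kowalski.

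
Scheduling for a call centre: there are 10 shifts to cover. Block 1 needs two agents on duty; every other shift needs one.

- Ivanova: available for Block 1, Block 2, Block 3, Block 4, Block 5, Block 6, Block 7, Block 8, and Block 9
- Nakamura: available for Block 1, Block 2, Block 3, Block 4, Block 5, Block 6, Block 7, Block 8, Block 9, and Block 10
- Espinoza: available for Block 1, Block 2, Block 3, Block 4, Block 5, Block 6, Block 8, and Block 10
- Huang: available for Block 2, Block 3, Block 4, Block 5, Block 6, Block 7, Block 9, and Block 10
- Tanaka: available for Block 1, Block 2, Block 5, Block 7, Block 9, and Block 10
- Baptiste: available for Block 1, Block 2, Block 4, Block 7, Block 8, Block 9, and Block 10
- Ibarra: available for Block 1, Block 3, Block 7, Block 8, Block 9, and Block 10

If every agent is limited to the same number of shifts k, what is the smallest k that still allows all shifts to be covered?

With 7 agents and 11 worker-slots to fill, someone must work at least ⌈11/7⌉ = 2 shifts, so k ≥ 2.
k = 2 works: Block 1→Tanaka+Baptiste, Block 2→Espinoza, Block 3→Ivanova, Block 4→Nakamura, Block 5→Nakamura, Block 6→Ivanova, Block 7→Huang, Block 8→Espinoza, Block 9→Huang, Block 10→Tanaka.
Loads: Ivanova 2, Nakamura 2, Espinoza 2, Huang 2, Tanaka 2, Baptiste 1, Ibarra 0 — all ≤ 2.

2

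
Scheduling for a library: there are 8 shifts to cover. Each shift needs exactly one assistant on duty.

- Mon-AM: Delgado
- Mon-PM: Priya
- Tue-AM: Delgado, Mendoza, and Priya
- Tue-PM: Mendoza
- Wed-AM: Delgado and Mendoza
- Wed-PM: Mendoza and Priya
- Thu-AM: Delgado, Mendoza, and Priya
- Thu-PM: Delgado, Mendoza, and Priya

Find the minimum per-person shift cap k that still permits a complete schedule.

3

With 3 assistants and 8 worker-slots to fill, someone must work at least ⌈8/3⌉ = 3 shifts, so k ≥ 3.
k = 3 works: Mon-AM→Delgado, Mon-PM→Priya, Tue-AM→Delgado, Tue-PM→Mendoza, Wed-AM→Delgado, Wed-PM→Mendoza, Thu-AM→Mendoza, Thu-PM→Priya.
Loads: Delgado 3, Mendoza 3, Priya 2 — all ≤ 3.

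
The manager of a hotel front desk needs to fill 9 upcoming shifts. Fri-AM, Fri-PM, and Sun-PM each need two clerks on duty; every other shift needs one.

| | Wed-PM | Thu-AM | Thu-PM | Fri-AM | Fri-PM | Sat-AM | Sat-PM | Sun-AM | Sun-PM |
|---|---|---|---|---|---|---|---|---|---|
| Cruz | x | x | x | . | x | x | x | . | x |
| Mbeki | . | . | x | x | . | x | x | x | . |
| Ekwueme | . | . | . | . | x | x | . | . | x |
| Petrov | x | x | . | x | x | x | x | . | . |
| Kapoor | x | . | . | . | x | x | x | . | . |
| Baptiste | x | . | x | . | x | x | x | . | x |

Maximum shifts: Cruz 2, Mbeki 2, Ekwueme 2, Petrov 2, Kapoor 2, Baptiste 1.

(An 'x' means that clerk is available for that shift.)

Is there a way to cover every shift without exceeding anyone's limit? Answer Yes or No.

No

Total capacity is 2+2+2+2+2+1 = 11 but 12 worker-slots are needed — infeasible.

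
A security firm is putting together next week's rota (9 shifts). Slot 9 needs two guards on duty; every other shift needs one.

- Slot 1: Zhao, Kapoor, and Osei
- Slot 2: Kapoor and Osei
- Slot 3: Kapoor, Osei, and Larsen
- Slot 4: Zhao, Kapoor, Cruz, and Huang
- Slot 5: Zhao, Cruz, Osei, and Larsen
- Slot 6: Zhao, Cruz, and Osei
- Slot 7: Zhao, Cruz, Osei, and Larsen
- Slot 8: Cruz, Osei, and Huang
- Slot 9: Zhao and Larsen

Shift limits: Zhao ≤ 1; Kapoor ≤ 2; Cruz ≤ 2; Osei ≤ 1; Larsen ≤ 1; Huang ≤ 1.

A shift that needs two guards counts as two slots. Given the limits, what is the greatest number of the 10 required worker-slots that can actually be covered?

Total capacity across all guards is 1+2+2+1+1+1 = 8, and 10 slots are needed, so at most 8 can be filled.
An assignment achieving 8: Slot 1→Kapoor, Slot 2→Kapoor, Slot 3→Osei, Slot 4→Huang, Slot 6→Cruz, Slot 8→Cruz, Slot 9→Zhao+Larsen.
Loads: Zhao 1/1, Kapoor 2/2, Cruz 2/2, Osei 1/1, Larsen 1/1, Huang 1/1.

8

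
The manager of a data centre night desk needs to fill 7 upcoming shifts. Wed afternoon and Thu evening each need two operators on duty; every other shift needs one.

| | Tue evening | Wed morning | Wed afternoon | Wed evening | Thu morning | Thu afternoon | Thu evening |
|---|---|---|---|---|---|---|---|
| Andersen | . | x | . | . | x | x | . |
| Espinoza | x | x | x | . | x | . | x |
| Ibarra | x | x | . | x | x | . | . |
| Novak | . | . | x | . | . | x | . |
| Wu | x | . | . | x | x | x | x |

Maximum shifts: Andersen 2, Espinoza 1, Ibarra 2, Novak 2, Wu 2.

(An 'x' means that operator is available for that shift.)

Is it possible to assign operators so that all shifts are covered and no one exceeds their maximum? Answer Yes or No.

No

Total capacity is 9 and 9 slots are needed, so capacity alone doesn't rule it out.
Shifts {Wed afternoon, Thu evening} need 4 worker-slots in total, but the operators available for any of those shifts (Espinoza, Novak, and Wu) can supply at most 3 among them. So no valid schedule exists.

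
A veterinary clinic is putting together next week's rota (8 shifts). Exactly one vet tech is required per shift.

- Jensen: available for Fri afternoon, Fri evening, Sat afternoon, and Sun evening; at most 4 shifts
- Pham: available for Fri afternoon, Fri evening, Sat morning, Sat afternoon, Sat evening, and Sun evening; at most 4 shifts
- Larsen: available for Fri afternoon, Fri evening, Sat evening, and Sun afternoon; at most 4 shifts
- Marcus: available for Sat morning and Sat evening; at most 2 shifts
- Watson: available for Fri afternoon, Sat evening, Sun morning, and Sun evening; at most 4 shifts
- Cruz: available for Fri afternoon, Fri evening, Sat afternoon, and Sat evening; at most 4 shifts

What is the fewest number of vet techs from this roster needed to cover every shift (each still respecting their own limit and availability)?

3

8 slots to fill and no one can take more than 4, so at least ⌈8/4⌉ = 2 vet techs are needed.
Shifts {Sat morning, Sun morning, Sun afternoon} need 3 slots, but among the vet techs available for them (Pham, Larsen, Marcus, and Watson) any 2 together supply at most 2. So 2 vet techs are not enough.
Pham, Larsen, and Watson alone can cover everything: Fri afternoon→Larsen, Fri evening→Pham, Sat morning→Pham, Sat afternoon→Pham, Sat evening→Larsen, Sun morning→Watson, Sun afternoon→Larsen, Sun evening→Pham.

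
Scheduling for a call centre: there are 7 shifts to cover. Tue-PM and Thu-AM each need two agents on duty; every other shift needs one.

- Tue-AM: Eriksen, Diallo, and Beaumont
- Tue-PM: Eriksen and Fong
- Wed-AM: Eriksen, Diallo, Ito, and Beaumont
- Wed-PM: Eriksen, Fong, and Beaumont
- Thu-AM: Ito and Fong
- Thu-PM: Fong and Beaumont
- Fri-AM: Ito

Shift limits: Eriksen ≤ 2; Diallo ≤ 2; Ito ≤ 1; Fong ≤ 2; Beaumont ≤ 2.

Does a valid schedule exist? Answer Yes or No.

Total capacity is 9 and 9 slots are needed, so capacity alone doesn't rule it out.
Shifts {Thu-AM, Fri-AM} need 3 worker-slots in total, but the agents available for any of those shifts (Ito and Fong) can supply at most 2 among them. So no valid schedule exists.

No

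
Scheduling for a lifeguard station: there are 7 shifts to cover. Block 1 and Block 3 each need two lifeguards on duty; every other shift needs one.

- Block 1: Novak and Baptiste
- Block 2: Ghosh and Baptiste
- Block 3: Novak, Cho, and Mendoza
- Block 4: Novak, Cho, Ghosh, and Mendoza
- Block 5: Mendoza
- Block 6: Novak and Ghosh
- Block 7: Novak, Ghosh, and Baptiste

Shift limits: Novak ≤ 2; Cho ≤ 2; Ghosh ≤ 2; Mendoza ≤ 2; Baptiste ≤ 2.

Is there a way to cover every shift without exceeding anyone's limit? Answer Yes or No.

Yes

Block 1 can only be covered by Novak and Baptiste, so that assignment is forced.
Block 5 can only be covered by Mendoza, so that assignment is forced.
One valid schedule: Block 1→Novak+Baptiste, Block 2→Ghosh, Block 3→Cho+Mendoza, Block 4→Cho, Block 5→Mendoza, Block 6→Novak, Block 7→Ghosh.
Loads: Novak 2/2, Cho 2/2, Ghosh 2/2, Mendoza 2/2, Baptiste 1/2 — all within limits.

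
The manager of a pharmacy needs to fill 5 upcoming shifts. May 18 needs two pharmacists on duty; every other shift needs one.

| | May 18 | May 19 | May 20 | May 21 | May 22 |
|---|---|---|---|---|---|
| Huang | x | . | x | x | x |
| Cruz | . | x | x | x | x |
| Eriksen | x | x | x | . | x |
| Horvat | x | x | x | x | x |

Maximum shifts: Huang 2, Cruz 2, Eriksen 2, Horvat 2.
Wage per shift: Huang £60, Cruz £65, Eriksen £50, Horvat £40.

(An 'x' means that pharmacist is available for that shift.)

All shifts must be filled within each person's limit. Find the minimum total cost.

£300

Picking the cheapest available pharmacist for each shift independently would cost £250, but that ignores the shift limits.
An optimal schedule: May 18→Horvat+Eriksen, May 19→Horvat, May 20→Eriksen, May 21→Huang, May 22→Huang.
Total: 40 + 50 + 40 + 50 + 60 + 60 = £300.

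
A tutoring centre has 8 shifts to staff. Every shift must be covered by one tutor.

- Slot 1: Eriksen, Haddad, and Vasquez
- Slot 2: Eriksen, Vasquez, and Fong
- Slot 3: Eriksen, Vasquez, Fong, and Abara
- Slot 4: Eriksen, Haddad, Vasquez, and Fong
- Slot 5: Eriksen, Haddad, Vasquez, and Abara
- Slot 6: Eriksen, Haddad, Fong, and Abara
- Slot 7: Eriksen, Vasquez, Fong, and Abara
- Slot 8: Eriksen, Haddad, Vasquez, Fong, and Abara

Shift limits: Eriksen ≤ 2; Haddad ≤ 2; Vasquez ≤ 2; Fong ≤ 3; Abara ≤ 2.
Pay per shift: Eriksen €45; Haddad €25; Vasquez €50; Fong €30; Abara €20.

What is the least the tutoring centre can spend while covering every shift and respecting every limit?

Picking the cheapest available tutor for each shift independently would cost €180, but that ignores the shift limits.
An optimal schedule: Slot 1→Haddad, Slot 2→Fong, Slot 3→Abara, Slot 4→Haddad, Slot 5→Abara, Slot 6→Fong, Slot 7→Fong, Slot 8→Eriksen.
Total: 25 + 30 + 20 + 25 + 20 + 30 + 30 + 45 = €225.

€225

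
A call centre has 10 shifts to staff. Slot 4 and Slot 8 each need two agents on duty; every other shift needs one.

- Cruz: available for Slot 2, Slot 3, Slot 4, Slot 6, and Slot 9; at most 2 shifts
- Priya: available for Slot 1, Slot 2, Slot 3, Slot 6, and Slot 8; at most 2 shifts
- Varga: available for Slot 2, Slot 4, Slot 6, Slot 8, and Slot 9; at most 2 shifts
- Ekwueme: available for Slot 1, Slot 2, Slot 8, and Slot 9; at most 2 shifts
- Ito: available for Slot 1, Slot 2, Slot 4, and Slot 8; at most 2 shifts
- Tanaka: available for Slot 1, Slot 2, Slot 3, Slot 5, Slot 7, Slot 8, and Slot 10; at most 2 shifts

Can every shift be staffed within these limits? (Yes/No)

No

Total capacity is 12 and 12 slots are needed, so capacity alone doesn't rule it out.
Shifts {Slot 5, Slot 7, Slot 10} need 3 worker-slots in total, but the agents available for any of those shifts (Tanaka) can supply at most 2 among them. So no valid schedule exists.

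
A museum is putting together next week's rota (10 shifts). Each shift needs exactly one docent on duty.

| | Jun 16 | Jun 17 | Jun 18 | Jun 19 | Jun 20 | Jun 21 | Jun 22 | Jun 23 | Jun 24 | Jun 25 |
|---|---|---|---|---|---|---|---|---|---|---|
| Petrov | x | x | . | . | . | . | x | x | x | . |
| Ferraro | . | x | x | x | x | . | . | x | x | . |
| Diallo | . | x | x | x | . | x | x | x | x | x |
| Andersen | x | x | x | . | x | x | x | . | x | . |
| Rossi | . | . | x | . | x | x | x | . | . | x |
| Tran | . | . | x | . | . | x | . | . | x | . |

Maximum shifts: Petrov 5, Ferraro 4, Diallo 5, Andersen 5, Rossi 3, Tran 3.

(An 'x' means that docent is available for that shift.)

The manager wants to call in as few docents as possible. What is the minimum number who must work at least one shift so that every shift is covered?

10 slots to fill and no one can take more than 5, so at least ⌈10/5⌉ = 2 docents are needed.
Diallo and Andersen alone can cover everything: Jun 16→Andersen, Jun 17→Diallo, Jun 18→Diallo, Jun 19→Diallo, Jun 20→Andersen, Jun 21→Andersen, Jun 22→Andersen, Jun 23→Diallo, Jun 24→Andersen, Jun 25→Diallo.

2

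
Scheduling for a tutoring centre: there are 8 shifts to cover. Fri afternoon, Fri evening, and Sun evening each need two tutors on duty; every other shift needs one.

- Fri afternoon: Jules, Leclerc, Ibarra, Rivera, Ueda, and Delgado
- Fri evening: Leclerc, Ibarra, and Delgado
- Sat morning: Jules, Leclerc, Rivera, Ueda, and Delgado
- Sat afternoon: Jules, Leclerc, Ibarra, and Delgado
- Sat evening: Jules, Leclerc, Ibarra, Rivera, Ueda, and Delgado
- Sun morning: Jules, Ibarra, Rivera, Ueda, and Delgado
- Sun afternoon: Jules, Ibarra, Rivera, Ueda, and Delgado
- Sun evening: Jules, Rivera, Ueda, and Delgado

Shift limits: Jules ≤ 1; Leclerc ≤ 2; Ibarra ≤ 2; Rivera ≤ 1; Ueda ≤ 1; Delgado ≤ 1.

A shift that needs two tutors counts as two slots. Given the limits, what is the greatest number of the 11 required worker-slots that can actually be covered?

8

Total capacity across all tutors is 1+2+2+1+1+1 = 8, and 11 slots are needed, so at most 8 can be filled.
An assignment achieving 8: Fri evening→Leclerc+Ibarra, Sat morning→Leclerc, Sat afternoon→Jules, Sun morning→Ibarra, Sun afternoon→Delgado, Sun evening→Rivera+Ueda.
Loads: Jules 1/1, Leclerc 2/2, Ibarra 2/2, Rivera 1/1, Ueda 1/1, Delgado 1/1.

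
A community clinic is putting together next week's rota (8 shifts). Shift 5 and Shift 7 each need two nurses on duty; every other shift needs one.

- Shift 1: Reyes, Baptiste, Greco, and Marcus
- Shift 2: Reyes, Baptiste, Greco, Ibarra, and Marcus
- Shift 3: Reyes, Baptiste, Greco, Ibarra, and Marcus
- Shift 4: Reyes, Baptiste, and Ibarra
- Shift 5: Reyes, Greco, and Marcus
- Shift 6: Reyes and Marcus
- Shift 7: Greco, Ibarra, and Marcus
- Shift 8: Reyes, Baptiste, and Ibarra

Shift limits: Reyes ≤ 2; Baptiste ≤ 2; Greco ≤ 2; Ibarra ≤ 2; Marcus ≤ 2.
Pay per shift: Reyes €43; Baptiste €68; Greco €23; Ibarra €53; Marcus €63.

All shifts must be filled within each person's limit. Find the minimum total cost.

€500

Picking the cheapest available nurse for each shift independently would cost €340, but that ignores the shift limits.
An optimal schedule: Shift 1→Baptiste, Shift 2→Ibarra, Shift 3→Marcus, Shift 4→Reyes, Shift 5→Greco+Marcus, Shift 6→Reyes, Shift 7→Greco+Ibarra, Shift 8→Baptiste.
Total: 68 + 53 + 63 + 43 + 23 + 63 + 43 + 23 + 53 + 68 = €500.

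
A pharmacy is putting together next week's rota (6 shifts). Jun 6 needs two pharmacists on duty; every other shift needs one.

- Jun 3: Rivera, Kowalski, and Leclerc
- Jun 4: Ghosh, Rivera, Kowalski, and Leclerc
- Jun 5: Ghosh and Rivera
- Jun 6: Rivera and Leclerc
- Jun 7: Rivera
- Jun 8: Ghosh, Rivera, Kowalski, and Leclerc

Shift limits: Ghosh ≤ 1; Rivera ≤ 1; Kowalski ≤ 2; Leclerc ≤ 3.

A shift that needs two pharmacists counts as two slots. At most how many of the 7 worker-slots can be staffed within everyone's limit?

Total capacity across all pharmacists is 1+1+2+3 = 7, and 7 slots are needed, so at most 7 can be filled.
Shifts {Jun 6, Jun 7} need 3 slots but only Rivera and Leclerc are available for them, supplying at most 2 — so at least 1 slot must go unfilled.
An assignment achieving 6: Jun 3→Kowalski, Jun 4→Kowalski, Jun 5→Ghosh, Jun 6→Leclerc, Jun 7→Rivera, Jun 8→Leclerc.
Loads: Ghosh 1/1, Rivera 1/1, Kowalski 2/2, Leclerc 2/3.

6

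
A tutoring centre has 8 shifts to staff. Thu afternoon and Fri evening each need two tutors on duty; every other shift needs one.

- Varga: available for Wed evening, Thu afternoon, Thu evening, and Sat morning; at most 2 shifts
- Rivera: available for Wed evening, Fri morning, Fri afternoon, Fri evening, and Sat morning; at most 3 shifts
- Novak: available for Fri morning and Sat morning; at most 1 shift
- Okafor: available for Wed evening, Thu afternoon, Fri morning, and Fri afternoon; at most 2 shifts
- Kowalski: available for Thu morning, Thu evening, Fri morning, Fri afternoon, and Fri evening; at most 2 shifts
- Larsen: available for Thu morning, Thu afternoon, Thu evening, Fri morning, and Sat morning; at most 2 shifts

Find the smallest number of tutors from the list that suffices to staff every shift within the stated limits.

10 slots to fill and no one can take more than 3, so at least ⌈10/3⌉ = 4 tutors are needed.
Any 4 tutors together have capacity at most 3+2+2+2 = 9 < 10 slots, so 4 can never suffice.
Varga, Rivera, Novak, Okafor, and Kowalski alone can cover everything: Wed evening→Rivera, Thu morning→Kowalski, Thu afternoon→Varga+Okafor, Thu evening→Varga, Fri morning→Okafor, Fri afternoon→Rivera, Fri evening→Rivera+Kowalski, Sat morning→Novak.

5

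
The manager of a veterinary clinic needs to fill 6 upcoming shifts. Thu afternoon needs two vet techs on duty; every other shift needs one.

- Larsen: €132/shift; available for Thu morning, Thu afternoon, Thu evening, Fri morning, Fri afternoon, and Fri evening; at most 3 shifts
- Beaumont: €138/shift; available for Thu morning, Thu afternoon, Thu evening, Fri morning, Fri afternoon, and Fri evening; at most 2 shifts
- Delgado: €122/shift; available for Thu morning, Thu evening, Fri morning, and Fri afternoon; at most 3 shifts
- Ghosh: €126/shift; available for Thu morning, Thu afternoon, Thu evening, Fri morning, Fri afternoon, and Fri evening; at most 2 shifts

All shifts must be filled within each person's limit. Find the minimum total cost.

€882

Picking the cheapest available vet tech for each shift independently would cost €872, but that ignores the shift limits.
An optimal schedule: Thu morning→Delgado, Thu afternoon→Ghosh+Larsen, Thu evening→Delgado, Fri morning→Delgado, Fri afternoon→Larsen, Fri evening→Ghosh.
Total: 122 + 126 + 132 + 122 + 122 + 132 + 126 = €882.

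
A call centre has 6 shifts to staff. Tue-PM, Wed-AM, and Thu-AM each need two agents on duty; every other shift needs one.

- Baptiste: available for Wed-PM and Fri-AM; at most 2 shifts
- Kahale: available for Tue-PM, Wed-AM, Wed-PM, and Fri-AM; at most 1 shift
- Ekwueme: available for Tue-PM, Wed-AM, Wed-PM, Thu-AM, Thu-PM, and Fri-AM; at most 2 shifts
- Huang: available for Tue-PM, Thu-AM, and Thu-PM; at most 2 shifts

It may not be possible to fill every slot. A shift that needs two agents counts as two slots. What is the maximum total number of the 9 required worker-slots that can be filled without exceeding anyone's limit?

Total capacity across all agents is 2+1+2+2 = 7, and 9 slots are needed, so at most 7 can be filled.
An assignment achieving 7: Wed-AM→Kahale+Ekwueme, Wed-PM→Baptiste, Thu-AM→Ekwueme+Huang, Thu-PM→Huang, Fri-AM→Baptiste.
Loads: Baptiste 2/2, Kahale 1/1, Ekwueme 2/2, Huang 2/2.

7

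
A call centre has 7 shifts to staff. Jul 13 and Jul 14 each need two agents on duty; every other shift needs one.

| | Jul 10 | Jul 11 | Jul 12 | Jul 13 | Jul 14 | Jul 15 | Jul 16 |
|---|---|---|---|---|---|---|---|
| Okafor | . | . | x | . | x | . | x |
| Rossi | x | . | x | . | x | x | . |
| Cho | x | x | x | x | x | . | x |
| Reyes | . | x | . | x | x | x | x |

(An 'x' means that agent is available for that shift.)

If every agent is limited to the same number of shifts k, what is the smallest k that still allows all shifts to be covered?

3

With 4 agents and 9 worker-slots to fill, someone must work at least ⌈9/4⌉ = 3 shifts, so k ≥ 3.
k = 3 works: Jul 10→Rossi, Jul 11→Cho, Jul 12→Okafor, Jul 13→Cho+Reyes, Jul 14→Okafor+Rossi, Jul 15→Rossi, Jul 16→Okafor.
Loads: Okafor 3, Rossi 3, Cho 2, Reyes 1 — all ≤ 3.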